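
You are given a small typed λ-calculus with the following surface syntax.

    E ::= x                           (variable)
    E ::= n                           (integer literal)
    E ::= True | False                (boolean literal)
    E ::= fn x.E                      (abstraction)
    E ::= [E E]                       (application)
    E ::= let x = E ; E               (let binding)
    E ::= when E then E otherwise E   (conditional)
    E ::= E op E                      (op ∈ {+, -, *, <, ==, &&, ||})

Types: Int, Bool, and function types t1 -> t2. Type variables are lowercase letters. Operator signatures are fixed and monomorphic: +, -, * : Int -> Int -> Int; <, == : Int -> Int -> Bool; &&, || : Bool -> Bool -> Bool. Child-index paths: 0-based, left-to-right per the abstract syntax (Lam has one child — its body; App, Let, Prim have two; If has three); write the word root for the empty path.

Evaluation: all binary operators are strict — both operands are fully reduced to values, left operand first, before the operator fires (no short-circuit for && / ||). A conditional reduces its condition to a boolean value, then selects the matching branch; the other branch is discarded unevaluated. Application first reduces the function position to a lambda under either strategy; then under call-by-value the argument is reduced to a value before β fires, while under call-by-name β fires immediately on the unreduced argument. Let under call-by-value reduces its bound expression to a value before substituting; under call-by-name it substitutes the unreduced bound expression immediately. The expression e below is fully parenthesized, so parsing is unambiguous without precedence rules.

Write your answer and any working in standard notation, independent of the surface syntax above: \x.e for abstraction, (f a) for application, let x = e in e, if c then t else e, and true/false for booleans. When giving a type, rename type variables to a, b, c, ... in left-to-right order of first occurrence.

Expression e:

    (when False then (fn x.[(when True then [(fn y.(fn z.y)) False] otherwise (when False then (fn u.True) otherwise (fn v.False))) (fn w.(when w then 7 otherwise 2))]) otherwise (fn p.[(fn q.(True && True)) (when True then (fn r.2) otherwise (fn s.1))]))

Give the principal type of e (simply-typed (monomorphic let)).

Answer: a -> Bool

Trace:
  unify Bool ~ Bool
  unify Bool ~ Bool
y : b
\z._ : c -> b
\y._ : b -> c -> b
  unify b -> c -> b ~ Bool -> d
  unify b ~ Bool
  unify c -> Bool ~ d
_ _ : c -> Bool
  unify Bool ~ Bool
\u._ : e -> Bool
\v._ : f -> Bool
  unify e -> Bool ~ f -> Bool
  unify e ~ f
  unify Bool ~ Bool
  unify c -> Bool ~ f -> Bool
  unify c ~ f
  unify Bool ~ Bool
w : g
  unify g ~ Bool
  unify Int ~ Int
\w._ : Bool -> Int
  unify f -> Bool ~ (Bool -> Int) -> h
  unify f ~ Bool -> Int
  unify Bool ~ h
_ _ : Bool
\x._ : a -> Bool
  unify Bool ~ Bool
  unify Bool ~ Bool
\q._ : j -> Bool
  unify Bool ~ Bool
\r._ : k -> Int
\s._ : l -> Int
  unify k -> Int ~ l -> Int
  unify k ~ l
  unify Int ~ Int
  unify j -> Bool ~ (l -> Int) -> m
  unify j ~ l -> Int
  unify Bool ~ m
_ _ : Bool
\p._ : i -> Bool
  unify a -> Bool ~ i -> Bool
  unify a ~ i
  unify Bool ~ Bool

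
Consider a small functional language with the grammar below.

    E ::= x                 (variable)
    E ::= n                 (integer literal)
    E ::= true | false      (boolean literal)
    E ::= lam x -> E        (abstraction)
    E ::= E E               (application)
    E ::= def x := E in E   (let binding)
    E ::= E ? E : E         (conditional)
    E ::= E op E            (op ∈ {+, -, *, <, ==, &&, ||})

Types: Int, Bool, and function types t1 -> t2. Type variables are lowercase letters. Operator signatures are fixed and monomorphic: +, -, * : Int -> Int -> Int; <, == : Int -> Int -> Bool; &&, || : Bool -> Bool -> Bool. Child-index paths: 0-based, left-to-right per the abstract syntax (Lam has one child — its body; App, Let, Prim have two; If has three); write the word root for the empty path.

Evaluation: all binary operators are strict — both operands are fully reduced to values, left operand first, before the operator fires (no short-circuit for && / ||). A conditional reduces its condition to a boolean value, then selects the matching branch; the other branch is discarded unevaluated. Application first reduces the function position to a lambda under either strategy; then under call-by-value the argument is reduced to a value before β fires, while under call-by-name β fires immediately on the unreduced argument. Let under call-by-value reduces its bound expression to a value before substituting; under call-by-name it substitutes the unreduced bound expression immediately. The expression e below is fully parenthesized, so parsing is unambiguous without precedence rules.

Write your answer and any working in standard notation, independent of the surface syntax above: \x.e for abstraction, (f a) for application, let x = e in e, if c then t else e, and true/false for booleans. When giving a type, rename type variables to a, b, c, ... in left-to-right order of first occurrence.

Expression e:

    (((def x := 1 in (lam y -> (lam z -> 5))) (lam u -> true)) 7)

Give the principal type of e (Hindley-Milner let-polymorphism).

Derivation:
let x : Int
\z._ : b -> Int
\y._ : a -> b -> Int
\u._ : c -> Bool
  unify a -> b -> Int ~ (c -> Bool) -> d
  unify a ~ c -> Bool
  unify b -> Int ~ d
_ _ : b -> Int
  unify b -> Int ~ Int -> e
  unify b ~ Int
  unify Int ~ e
_ _ : Int

Answer: Int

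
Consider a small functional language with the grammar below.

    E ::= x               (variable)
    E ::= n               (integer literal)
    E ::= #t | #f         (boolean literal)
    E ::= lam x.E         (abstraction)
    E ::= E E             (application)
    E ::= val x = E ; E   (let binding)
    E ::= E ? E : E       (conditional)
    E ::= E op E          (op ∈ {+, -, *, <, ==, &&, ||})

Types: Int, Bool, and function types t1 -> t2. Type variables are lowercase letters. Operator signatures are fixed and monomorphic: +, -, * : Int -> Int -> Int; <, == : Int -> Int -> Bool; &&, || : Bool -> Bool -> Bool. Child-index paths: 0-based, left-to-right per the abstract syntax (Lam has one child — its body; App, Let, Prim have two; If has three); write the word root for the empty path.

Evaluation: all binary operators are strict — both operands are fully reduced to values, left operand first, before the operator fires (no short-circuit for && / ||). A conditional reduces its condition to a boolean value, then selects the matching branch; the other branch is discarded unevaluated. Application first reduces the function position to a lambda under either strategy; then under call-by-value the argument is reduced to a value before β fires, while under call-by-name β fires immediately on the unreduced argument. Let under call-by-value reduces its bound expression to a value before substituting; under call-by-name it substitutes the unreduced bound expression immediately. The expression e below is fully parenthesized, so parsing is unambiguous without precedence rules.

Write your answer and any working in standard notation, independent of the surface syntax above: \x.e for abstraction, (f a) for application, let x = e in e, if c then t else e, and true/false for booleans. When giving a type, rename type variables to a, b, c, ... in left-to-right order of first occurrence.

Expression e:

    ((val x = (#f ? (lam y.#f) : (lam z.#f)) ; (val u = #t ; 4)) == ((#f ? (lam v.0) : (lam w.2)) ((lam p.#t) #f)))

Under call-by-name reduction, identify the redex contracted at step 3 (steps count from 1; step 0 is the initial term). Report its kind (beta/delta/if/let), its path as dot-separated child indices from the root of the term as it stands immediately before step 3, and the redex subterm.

Answer: if at 1.0 : (if false then (\v.0) else (\w.2))

Working:
step 0: ((let x = (if false then (\y.false) else (\z.false)) in (let u = true in 4)) == ((if false then (\v.0) else (\w.2)) ((\p.true) false)))
step 1: [let@0] ((let u = true in 4) == ((if false then (\v.0) else (\w.2)) ((\p.true) false)))
step 2: [let@0] (4 == ((if false then (\v.0) else (\w.2)) ((\p.true) false)))
step 3: [if@1.0] (4 == ((\w.2) ((\p.true) false)))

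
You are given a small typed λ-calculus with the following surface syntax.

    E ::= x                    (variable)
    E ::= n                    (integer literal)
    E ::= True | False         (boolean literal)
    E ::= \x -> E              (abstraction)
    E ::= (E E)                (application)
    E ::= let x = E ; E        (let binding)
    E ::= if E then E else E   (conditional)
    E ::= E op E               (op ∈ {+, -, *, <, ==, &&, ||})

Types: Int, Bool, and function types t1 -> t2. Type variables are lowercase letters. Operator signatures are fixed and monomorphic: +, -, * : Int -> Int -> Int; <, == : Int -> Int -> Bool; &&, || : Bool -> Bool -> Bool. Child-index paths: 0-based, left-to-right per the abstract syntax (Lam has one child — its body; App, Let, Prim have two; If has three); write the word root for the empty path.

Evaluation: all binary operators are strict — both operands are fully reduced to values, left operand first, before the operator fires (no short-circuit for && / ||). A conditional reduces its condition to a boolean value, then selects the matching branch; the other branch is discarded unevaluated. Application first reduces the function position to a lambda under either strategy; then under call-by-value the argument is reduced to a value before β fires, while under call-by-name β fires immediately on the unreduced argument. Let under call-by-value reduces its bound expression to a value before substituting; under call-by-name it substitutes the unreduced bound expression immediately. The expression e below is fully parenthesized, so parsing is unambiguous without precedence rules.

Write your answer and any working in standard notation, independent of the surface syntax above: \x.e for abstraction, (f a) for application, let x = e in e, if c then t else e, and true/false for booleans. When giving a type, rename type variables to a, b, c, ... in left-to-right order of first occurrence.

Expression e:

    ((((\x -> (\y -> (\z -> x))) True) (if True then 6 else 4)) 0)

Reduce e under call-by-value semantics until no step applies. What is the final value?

Derivation:
step 0: ((((\x.(\y.(\z.x))) true) (if true then 6 else 4)) 0)
step 1: [beta@0.0] (((\y.(\z.true)) (if true then 6 else 4)) 0)
step 2: [if@0.1] (((\y.(\z.true)) 6) 0)
step 3: [beta@0] ((\z.true) 0)
step 4: [beta@root] true

Answer: true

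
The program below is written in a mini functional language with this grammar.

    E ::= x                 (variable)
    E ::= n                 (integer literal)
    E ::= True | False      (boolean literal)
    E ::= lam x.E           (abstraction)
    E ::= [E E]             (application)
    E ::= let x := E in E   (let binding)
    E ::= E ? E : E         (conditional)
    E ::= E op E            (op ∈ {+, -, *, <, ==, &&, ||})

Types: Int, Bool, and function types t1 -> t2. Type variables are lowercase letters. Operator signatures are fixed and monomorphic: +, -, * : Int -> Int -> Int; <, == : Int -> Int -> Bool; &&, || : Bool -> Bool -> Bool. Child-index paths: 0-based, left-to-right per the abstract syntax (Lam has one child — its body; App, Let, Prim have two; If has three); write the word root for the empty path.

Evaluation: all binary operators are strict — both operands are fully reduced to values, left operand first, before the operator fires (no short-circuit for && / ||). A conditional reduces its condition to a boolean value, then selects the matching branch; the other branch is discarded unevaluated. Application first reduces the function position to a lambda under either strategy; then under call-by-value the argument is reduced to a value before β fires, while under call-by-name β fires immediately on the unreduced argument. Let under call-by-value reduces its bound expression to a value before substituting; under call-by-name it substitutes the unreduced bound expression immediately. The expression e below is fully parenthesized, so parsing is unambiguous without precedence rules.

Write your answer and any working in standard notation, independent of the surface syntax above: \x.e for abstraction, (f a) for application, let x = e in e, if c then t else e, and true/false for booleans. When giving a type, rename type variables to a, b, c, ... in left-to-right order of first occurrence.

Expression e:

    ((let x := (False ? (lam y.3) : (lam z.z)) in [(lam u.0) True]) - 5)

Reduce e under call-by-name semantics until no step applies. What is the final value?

Derivation:
step 0: ((let x = (if false then (\y.3) else (\z.z)) in ((\u.0) true)) - 5)
step 1: [let@0] (((\u.0) true) - 5)
step 2: [beta@0] (0 - 5)
step 3: [delta@root] -5

Answer: -5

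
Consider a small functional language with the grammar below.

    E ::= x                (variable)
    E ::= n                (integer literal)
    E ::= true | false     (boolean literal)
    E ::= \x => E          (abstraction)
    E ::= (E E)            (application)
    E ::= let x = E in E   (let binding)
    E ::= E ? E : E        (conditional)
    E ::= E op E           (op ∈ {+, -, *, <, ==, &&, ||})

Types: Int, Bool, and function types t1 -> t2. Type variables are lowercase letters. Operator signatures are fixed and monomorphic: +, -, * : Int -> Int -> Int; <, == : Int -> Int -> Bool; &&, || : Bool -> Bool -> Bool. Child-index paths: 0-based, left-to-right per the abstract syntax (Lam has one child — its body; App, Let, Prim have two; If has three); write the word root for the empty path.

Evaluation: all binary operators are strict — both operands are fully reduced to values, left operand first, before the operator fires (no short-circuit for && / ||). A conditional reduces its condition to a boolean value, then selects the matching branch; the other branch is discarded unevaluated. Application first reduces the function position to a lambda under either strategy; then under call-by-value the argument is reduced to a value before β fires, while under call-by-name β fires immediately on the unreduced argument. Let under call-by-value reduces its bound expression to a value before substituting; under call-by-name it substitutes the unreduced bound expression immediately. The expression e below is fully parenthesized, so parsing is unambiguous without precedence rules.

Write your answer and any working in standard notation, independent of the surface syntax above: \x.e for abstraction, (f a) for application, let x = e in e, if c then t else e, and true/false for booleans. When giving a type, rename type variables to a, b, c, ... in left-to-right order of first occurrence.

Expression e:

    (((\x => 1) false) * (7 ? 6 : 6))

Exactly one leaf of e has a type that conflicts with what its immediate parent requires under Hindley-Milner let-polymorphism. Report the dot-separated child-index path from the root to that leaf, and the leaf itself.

Answer: 1.0 : 7

Derivation:
\x._ : a -> Int
  unify a -> Int ~ Bool -> b
  unify a ~ Bool
  unify Int ~ b
_ _ : Int
  unify Int ~ Int
  unify Int ~ Bool
  FAIL: mismatch Int ~ Bool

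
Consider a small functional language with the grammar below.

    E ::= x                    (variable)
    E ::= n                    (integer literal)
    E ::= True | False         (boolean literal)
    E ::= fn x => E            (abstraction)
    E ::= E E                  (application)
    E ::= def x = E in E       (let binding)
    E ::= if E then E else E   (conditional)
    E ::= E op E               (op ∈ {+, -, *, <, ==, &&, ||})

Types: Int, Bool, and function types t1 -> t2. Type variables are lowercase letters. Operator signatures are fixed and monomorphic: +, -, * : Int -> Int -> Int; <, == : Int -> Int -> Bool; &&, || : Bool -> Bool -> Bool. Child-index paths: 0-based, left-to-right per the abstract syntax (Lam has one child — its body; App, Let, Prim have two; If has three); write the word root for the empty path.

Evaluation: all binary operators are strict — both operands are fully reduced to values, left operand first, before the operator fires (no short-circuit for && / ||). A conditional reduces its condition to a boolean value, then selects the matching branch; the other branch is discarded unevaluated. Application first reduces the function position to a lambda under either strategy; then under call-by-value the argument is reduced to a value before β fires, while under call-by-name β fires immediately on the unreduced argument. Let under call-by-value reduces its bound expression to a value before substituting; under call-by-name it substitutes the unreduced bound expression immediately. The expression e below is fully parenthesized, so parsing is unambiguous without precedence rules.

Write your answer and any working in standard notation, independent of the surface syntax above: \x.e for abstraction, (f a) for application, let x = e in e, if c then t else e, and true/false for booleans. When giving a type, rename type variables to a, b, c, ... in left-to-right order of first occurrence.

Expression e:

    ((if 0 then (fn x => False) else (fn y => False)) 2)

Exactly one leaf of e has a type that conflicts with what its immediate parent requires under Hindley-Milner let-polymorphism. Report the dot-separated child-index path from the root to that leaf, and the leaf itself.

Answer: 0.0 : 0

Derivation:
  unify Int ~ Bool
  FAIL: mismatch Int ~ Bool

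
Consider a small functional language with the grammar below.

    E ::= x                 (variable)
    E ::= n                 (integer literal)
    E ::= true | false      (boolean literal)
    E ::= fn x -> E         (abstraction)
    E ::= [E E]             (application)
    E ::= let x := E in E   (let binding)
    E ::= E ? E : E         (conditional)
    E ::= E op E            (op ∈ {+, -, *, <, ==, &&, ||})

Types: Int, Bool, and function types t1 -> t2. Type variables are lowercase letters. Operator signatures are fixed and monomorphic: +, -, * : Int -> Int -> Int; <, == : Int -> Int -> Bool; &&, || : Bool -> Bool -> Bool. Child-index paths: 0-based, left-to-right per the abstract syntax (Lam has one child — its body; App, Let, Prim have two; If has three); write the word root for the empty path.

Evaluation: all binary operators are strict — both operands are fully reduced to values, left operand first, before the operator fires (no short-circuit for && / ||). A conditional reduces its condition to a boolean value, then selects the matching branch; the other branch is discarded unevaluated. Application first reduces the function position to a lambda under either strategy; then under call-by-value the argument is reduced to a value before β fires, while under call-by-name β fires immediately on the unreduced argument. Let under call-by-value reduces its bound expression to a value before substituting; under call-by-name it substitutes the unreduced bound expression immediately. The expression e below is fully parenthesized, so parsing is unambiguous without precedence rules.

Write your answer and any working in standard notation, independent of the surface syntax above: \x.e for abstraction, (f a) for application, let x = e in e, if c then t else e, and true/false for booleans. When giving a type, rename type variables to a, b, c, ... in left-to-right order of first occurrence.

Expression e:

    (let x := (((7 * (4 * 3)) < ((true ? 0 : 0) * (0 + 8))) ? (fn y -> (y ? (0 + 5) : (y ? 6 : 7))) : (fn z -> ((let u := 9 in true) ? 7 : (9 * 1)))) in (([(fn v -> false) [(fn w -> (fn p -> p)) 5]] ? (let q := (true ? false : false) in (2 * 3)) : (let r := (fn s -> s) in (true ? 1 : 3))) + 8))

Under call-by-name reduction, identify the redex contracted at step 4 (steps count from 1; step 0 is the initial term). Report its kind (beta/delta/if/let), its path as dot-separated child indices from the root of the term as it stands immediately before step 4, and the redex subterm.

Answer: let at 0 : (let r = (\s.s) in (if true then 1 else 3))

Derivation:
step 0: (let x = (if ((7 * (4 * 3)) < ((if true then 0 else 0) * (0 + 8))) then (\y.(if y then (0 + 5) else (if y then 6 else 7))) else (\z.(if (let u = 9 in true) then 7 else (9 * 1)))) in ((if ((\v.false) ((\w.(\p.p)) 5)) then (let q = (if true then false else false) in (2 * 3)) else (let r = (\s.s) in (if true then 1 else 3))) + 8))
step 1: [let@root] ((if ((\v.false) ((\w.(\p.p)) 5)) then (let q = (if true then false else false) in (2 * 3)) else (let r = (\s.s) in (if true then 1 else 3))) + 8)
step 2: [beta@0.0] ((if false then (let q = (if true then false else false) in (2 * 3)) else (let r = (\s.s) in (if true then 1 else 3))) + 8)
step 3: [if@0] ((let r = (\s.s) in (if true then 1 else 3)) + 8)
step 4: [let@0] ((if true then 1 else 3) + 8)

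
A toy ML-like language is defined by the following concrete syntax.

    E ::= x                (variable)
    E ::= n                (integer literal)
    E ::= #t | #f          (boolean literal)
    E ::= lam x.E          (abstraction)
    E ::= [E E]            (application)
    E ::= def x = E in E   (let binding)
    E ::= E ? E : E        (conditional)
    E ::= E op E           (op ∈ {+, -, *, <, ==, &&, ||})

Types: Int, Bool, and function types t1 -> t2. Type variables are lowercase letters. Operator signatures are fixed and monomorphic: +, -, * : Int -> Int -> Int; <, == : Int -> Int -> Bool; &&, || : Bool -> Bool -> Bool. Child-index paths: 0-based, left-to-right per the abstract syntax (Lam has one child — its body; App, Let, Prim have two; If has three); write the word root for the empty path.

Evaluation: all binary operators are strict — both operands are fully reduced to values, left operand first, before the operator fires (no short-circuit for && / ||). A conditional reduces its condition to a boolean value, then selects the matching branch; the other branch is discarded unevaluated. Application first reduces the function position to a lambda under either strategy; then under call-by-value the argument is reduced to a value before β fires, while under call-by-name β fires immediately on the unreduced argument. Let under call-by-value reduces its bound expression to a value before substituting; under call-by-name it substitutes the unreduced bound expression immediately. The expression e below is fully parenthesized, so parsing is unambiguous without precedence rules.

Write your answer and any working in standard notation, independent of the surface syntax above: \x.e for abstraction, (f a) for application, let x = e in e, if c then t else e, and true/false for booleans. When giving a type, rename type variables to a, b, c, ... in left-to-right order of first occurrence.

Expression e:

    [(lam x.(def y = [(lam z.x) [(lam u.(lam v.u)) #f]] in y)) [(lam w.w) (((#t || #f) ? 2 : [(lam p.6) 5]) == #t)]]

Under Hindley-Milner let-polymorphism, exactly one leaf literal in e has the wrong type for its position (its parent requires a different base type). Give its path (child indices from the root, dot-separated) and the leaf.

Answer: 1.1.1 : true

Trace:
x : a
\z._ : b -> a
u : c
\v._ : d -> c
\u._ : c -> d -> c
  unify c -> d -> c ~ Bool -> e
  unify c ~ Bool
  unify d -> Bool ~ e
_ _ : d -> Bool
  unify b -> a ~ (d -> Bool) -> f
  unify b ~ d -> Bool
  unify a ~ f
_ _ : f
let y : f
y : f
\x._ : f -> f
w : g
\w._ : g -> g
  unify Bool ~ Bool
  unify Bool ~ Bool
  unify Bool ~ Bool
\p._ : h -> Int
  unify h -> Int ~ Int -> i
  unify h ~ Int
  unify Int ~ i
_ _ : Int
  unify Int ~ Int
  unify Int ~ Int
  unify Bool ~ Int
  FAIL: mismatch Bool ~ Int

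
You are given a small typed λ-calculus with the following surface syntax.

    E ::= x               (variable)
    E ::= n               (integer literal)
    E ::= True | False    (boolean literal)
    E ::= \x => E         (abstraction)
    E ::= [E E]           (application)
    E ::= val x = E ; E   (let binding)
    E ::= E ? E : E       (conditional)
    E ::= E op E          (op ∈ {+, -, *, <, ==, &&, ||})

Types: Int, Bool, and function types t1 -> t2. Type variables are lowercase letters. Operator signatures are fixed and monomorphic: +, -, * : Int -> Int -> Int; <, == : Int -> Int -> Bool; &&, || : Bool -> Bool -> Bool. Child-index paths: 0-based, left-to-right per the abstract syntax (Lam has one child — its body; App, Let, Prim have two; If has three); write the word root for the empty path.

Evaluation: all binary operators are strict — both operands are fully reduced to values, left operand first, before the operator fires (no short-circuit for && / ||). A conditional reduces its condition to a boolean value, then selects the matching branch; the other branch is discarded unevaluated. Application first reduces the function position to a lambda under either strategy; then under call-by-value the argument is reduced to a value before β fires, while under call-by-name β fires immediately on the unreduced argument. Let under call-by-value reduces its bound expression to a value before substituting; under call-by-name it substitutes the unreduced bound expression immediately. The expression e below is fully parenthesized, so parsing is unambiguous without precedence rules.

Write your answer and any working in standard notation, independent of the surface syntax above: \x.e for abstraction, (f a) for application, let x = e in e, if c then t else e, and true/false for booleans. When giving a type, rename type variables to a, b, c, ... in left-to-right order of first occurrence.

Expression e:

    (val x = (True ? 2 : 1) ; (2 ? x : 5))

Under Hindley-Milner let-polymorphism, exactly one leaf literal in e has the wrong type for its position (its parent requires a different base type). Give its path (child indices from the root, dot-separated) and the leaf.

Derivation:
  unify Bool ~ Bool
  unify Int ~ Int
let x : Int
  unify Int ~ Bool
  FAIL: mismatch Int ~ Bool

Answer: 1.0 : 2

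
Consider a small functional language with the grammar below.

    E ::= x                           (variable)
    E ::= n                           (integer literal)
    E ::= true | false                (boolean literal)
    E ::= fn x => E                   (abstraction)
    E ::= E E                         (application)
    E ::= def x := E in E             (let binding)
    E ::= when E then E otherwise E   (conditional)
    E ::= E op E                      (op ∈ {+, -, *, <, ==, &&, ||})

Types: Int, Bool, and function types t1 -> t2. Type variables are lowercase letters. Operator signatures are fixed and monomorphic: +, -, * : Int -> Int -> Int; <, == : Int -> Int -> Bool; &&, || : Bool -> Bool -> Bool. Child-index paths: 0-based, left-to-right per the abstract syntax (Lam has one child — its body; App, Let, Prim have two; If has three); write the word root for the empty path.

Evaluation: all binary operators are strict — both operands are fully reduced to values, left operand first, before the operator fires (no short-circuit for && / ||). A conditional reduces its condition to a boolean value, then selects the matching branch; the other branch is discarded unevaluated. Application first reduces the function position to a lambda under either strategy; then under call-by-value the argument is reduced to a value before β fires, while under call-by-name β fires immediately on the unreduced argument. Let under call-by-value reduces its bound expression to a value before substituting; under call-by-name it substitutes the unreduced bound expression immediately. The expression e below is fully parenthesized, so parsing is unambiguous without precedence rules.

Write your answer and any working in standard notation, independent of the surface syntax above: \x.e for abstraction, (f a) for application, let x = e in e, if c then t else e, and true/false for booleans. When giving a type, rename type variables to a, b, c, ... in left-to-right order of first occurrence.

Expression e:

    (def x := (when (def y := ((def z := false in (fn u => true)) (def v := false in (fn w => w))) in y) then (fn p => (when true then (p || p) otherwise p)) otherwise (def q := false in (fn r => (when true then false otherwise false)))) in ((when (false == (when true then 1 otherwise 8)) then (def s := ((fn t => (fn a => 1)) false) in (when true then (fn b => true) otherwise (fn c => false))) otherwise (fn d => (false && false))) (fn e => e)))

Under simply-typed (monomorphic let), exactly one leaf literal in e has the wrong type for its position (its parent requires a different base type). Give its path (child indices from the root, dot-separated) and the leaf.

Answer: 1.0.0.0 : false

Derivation:
let z : Bool
\u._ : a -> Bool
let v : Bool
w : b
\w._ : b -> b
  unify a -> Bool ~ (b -> b) -> c
  unify a ~ b -> b
  unify Bool ~ c
_ _ : Bool
let y : Bool
y : Bool
  unify Bool ~ Bool
  unify Bool ~ Bool
p : d
  unify d ~ Bool
p : Bool
  unify Bool ~ Bool
p : Bool
  unify Bool ~ Bool
\p._ : Bool -> Bool
let q : Bool
  unify Bool ~ Bool
  unify Bool ~ Bool
\r._ : e -> Bool
  unify Bool -> Bool ~ e -> Bool
  unify Bool ~ e
  unify Bool ~ Bool
let x : Bool -> Bool
  unify Bool ~ Int
  FAIL: mismatch Bool ~ Int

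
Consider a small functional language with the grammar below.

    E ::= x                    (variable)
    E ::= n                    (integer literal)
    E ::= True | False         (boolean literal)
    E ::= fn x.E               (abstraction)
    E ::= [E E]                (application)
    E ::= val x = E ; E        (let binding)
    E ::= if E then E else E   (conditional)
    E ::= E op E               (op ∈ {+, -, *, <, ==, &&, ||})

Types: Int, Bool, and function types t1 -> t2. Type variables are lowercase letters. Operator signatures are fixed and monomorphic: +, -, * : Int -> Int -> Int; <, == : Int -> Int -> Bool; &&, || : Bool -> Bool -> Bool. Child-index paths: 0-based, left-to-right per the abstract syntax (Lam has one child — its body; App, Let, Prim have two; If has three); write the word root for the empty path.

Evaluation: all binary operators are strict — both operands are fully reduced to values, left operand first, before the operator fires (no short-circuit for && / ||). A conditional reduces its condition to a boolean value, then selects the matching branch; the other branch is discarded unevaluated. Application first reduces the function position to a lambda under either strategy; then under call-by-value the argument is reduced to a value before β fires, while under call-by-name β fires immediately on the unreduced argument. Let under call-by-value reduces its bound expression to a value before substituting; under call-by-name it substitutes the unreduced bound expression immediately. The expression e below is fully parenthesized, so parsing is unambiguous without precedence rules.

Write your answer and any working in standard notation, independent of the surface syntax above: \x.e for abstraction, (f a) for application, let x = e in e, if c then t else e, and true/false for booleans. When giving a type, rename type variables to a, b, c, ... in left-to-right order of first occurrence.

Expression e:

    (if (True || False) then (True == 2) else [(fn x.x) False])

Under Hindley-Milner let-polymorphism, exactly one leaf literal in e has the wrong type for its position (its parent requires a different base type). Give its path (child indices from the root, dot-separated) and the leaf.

Working:
  unify Bool ~ Bool
  unify Bool ~ Bool
  unify Bool ~ Bool
  unify Bool ~ Int
  FAIL: mismatch Bool ~ Int

Answer: 1.0 : true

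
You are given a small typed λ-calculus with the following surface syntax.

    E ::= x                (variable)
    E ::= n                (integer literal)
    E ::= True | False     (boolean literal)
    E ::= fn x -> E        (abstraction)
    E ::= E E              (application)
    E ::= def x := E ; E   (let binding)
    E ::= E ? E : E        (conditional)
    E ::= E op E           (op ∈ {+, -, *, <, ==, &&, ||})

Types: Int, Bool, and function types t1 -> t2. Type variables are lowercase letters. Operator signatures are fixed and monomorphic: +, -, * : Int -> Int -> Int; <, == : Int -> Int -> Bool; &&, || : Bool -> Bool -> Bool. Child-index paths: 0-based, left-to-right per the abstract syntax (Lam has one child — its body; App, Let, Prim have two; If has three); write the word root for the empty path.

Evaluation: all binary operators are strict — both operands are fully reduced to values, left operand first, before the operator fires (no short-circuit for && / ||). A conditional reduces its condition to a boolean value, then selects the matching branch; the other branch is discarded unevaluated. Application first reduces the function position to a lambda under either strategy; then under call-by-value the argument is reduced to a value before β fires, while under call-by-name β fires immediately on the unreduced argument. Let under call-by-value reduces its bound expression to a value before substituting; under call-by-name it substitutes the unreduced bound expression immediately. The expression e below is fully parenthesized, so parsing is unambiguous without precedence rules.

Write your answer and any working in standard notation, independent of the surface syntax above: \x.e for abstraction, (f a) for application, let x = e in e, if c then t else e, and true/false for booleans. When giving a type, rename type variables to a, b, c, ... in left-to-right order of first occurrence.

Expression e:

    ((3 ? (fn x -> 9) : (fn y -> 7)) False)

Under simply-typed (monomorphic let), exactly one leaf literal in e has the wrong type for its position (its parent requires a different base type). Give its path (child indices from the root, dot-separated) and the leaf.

Trace:
  unify Int ~ Bool
  FAIL: mismatch Int ~ Bool

Answer: 0.0 : 3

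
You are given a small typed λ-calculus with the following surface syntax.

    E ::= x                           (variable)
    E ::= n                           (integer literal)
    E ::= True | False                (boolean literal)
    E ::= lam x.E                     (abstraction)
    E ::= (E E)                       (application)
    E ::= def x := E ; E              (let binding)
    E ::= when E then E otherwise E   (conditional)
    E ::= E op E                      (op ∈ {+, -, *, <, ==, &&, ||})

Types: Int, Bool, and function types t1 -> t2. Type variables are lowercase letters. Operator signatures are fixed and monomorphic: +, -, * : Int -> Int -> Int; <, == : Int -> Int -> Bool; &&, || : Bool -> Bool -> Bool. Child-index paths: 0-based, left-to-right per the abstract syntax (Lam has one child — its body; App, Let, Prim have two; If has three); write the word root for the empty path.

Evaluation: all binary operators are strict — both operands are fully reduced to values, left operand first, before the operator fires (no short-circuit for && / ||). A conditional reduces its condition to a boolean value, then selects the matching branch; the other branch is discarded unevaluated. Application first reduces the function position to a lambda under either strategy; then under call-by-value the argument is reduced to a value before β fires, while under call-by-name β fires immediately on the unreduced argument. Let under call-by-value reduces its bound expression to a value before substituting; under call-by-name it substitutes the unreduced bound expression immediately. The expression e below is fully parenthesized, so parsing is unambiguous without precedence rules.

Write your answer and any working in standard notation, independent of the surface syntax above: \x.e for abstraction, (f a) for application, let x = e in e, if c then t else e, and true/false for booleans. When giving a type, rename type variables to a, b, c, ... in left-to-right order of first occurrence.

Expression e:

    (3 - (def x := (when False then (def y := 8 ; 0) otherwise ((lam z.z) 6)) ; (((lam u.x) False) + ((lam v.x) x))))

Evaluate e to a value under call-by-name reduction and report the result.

Working:
step 0: (3 - (let x = (if false then (let y = 8 in 0) else ((\z.z) 6)) in (((\u.x) false) + ((\v.x) x))))
step 1: [let@1] (3 - (((\u.(if false then (let y = 8 in 0) else ((\z.z) 6))) false) + ((\v.(if false then (let y = 8 in 0) else ((\z.z) 6))) (if false then (let y = 8 in 0) else ((\z.z) 6)))))
step 2: [beta@1.0] (3 - ((if false then (let y = 8 in 0) else ((\z.z) 6)) + ((\v.(if false then (let y = 8 in 0) else ((\z.z) 6))) (if false then (let y = 8 in 0) else ((\z.z) 6)))))
step 3: [if@1.0] (3 - (((\z.z) 6) + ((\v.(if false then (let y = 8 in 0) else ((\z.z) 6))) (if false then (let y = 8 in 0) else ((\z.z) 6)))))
step 4: [beta@1.0] (3 - (6 + ((\v.(if false then (let y = 8 in 0) else ((\z.z) 6))) (if false then (let y = 8 in 0) else ((\z.z) 6)))))
step 5: [beta@1.1] (3 - (6 + (if false then (let y = 8 in 0) else ((\z.z) 6))))
step 6: [if@1.1] (3 - (6 + ((\z.z) 6)))
step 7: [beta@1.1] (3 - (6 + 6))
step 8: [delta@1] (3 - 12)
step 9: [delta@root] -9

Answer: -9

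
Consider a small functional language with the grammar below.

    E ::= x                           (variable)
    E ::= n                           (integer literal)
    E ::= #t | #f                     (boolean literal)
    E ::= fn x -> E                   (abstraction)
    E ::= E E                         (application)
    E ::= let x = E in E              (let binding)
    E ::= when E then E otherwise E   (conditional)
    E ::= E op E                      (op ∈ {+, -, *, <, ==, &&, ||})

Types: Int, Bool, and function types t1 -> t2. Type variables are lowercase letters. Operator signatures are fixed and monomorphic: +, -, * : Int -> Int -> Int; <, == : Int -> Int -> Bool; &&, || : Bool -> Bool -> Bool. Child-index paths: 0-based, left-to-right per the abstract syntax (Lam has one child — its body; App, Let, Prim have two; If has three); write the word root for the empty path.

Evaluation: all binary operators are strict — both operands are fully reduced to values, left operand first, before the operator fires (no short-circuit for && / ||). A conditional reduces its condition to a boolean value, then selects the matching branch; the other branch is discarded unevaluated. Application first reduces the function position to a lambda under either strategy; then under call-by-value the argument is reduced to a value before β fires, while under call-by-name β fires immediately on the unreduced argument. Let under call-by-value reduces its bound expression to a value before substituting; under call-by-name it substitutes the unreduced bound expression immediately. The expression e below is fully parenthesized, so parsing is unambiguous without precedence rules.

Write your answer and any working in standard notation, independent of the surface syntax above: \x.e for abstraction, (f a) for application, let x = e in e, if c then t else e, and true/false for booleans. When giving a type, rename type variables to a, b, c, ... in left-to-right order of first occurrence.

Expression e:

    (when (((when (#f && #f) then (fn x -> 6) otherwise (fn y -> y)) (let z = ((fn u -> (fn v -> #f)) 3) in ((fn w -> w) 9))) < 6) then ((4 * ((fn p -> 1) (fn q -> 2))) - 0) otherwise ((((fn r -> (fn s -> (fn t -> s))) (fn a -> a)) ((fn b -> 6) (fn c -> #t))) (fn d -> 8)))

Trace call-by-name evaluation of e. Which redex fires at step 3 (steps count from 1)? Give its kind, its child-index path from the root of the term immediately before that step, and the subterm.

Answer: beta at 0.0 : ((\y.y) (let z = ((\u.(\v.false)) 3) in ((\w.w) 9)))

Trace:
step 0: (if (((if (false && false) then (\x.6) else (\y.y)) (let z = ((\u.(\v.false)) 3) in ((\w.w) 9))) < 6) then ((4 * ((\p.1) (\q.2))) - 0) else ((((\r.(\s.(\t.s))) (\a.a)) ((\b.6) (\c.true))) (\d.8)))
step 1: [delta@0.0.0.0] (if (((if false then (\x.6) else (\y.y)) (let z = ((\u.(\v.false)) 3) in ((\w.w) 9))) < 6) then ((4 * ((\p.1) (\q.2))) - 0) else ((((\r.(\s.(\t.s))) (\a.a)) ((\b.6) (\c.true))) (\d.8)))
step 2: [if@0.0.0] (if (((\y.y) (let z = ((\u.(\v.false)) 3) in ((\w.w) 9))) < 6) then ((4 * ((\p.1) (\q.2))) - 0) else ((((\r.(\s.(\t.s))) (\a.a)) ((\b.6) (\c.true))) (\d.8)))
step 3: [beta@0.0] (if ((let z = ((\u.(\v.false)) 3) in ((\w.w) 9)) < 6) then ((4 * ((\p.1) (\q.2))) - 0) else ((((\r.(\s.(\t.s))) (\a.a)) ((\b.6) (\c.true))) (\d.8)))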